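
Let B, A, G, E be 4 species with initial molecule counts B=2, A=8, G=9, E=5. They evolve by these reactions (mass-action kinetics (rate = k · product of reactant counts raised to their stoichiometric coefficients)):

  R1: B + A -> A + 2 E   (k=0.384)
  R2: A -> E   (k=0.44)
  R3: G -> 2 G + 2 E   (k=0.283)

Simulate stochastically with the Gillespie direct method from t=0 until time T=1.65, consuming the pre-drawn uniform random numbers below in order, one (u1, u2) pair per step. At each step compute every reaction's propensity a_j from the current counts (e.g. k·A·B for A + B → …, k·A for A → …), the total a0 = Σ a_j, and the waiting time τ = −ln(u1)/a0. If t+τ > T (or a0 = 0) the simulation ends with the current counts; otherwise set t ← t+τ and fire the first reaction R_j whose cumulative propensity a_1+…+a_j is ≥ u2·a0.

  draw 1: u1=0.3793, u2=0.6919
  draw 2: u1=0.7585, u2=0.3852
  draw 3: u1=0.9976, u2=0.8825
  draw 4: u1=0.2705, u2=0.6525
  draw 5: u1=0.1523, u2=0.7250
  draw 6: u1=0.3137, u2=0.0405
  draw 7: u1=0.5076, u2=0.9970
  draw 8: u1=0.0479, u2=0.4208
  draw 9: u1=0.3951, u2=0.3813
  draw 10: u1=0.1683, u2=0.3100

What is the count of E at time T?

t=0.000: B=2 A=8 G=9 E=5
Draw 1: a1=6.144, a2=3.520, a3=2.547, a0=12.211; τ=−ln(0.3793)/12.211=0.079 → t=0.079; u2·a0=0.6919·12.211=8.449; a1=6.144 < 8.449 ≤ a1+a2=9.664 → R2 fires; B=2 A=7 G=9 E=6
Draw 2: a1=5.376, a2=3.080, a3=2.547, a0=11.003; τ=−ln(0.7585)/11.003=0.025 → t=0.105; u2·a0=0.3852·11.003=4.238 ≤ a1=5.376 → R1 fires; B=1 A=7 G=9 E=8
Draw 3: a1=2.688, a2=3.080, a3=2.547, a0=8.315; τ=−ln(0.9976)/8.315=0.000 → t=0.105; u2·a0=0.8825·8.315=7.338; a1+a2=5.768 < 7.338 ≤ a1+…+a3=8.315 → R3 fires; B=1 A=7 G=10 E=10
Draw 4: a1=2.688, a2=3.080, a3=2.830, a0=8.598; τ=−ln(0.2705)/8.598=0.152 → t=0.257; u2·a0=0.6525·8.598=5.610; a1=2.688 < 5.610 ≤ a1+a2=5.768 → R2 fires; B=1 A=6 G=10 E=11
Draw 5: a1=2.304, a2=2.640, a3=2.830, a0=7.774; τ=−ln(0.1523)/7.774=0.242 → t=0.499; u2·a0=0.7250·7.774=5.636; a1+a2=4.944 < 5.636 ≤ a1+…+a3=7.774 → R3 fires; B=1 A=6 G=11 E=13
Draw 6: a1=2.304, a2=2.640, a3=3.113, a0=8.057; τ=−ln(0.3137)/8.057=0.144 → t=0.643; u2·a0=0.0405·8.057=0.326 ≤ a1=2.304 → R1 fires; B=0 A=6 G=11 E=15
Draw 7: a1=0.000, a2=2.640, a3=3.113, a0=5.753; τ=−ln(0.5076)/5.753=0.118 → t=0.761; u2·a0=0.9970·5.753=5.736; a1+a2=2.640 < 5.736 ≤ a1+…+a3=5.753 → R3 fires; B=0 A=6 G=12 E=17
Draw 8: a1=0.000, a2=2.640, a3=3.396, a0=6.036; τ=−ln(0.0479)/6.036=0.503 → t=1.264; u2·a0=0.4208·6.036=2.540; a1=0.000 < 2.540 ≤ a1+a2=2.640 → R2 fires; B=0 A=5 G=12 E=18
Draw 9: a1=0.000, a2=2.200, a3=3.396, a0=5.596; τ=−ln(0.3951)/5.596=0.166 → t=1.430; u2·a0=0.3813·5.596=2.134; a1=0.000 < 2.134 ≤ a1+a2=2.200 → R2 fires; B=0 A=4 G=12 E=19
Draw 10: a1=0.000, a2=1.760, a3=3.396, a0=5.156; τ=−ln(0.1683)/5.156=0.346 → t=1.776 > T=1.65: stop.
Read off E at T=1.65: 19

E at T = 19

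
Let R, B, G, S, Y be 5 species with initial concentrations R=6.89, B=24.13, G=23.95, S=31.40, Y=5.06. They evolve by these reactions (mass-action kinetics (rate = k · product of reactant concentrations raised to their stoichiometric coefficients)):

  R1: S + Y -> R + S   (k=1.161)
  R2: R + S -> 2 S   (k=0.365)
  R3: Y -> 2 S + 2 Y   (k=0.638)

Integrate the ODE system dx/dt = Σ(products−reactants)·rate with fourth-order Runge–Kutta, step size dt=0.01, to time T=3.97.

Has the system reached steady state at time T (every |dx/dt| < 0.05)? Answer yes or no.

Steady state at T: yes

RK4 with dt=0.01: 397 steps to T=3.97. Trajectory (selected grid times):
t=0.00: R=6.89 B=24.13 G=23.95 S=31.40 Y=5.06
t=0.44: R=0.02 B=24.13 G=23.95 S=43.58 Y=0.00
t=0.88: R=0.00 B=24.13 G=23.95 S=43.60 Y=0.00
t=1.32: R=0.00 B=24.13 G=23.95 S=43.60 Y=0.00
t=1.76: R=0.00 B=24.13 G=23.95 S=43.60 Y=0.00
t=2.21: R=0.00 B=24.13 G=23.95 S=43.60 Y=0.00
t=2.65: R=0.00 B=24.13 G=23.95 S=43.60 Y=0.00
t=3.09: R=0.00 B=24.13 G=23.95 S=43.60 Y=0.00
t=3.53: R=0.00 B=24.13 G=23.95 S=43.60 Y=0.00
t=3.97: R=0.00 B=24.13 G=23.95 S=43.60 Y=0.00
Rates at T: R1=0.0000, R2=0.0000, R3=0.0000
dx/dt at T (Σ net stoichiometry × rate): R=-0.0000, B=+0.0000, G=+0.0000, S=+0.0000, Y=-0.0000
Largest |dx/dt| is |-0.0000| (R) < 0.05 → steady.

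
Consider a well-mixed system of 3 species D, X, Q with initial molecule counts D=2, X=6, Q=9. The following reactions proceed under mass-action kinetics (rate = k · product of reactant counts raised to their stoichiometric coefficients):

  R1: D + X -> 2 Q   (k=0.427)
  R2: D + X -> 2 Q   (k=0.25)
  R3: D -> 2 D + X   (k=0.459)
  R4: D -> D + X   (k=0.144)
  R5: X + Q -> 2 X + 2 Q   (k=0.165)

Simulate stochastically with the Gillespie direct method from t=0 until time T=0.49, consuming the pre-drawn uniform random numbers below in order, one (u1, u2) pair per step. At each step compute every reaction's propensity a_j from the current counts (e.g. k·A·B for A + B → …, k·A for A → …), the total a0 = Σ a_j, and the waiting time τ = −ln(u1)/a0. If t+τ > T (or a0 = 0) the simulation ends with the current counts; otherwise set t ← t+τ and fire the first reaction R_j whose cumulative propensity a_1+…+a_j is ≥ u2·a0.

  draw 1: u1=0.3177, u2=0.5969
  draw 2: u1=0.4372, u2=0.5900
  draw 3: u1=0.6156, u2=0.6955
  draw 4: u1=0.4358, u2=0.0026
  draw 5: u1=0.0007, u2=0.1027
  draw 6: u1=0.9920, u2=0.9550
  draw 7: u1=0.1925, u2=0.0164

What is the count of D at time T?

D at T = 0

t=0.000: D=2 X=6 Q=9
Draw 1: a1=5.124, a2=3.000, a3=0.918, a4=0.288, a5=8.910, a0=18.240; τ=−ln(0.3177)/18.240=0.063 → t=0.063; u2·a0=0.5969·18.240=10.887; a1+…+a4=9.330 < 10.887 ≤ a1+…+a5=18.240 → R5 fires; D=2 X=7 Q=10
Draw 2: a1=5.978, a2=3.500, a3=0.918, a4=0.288, a5=11.550, a0=22.234; τ=−ln(0.4372)/22.234=0.037 → t=0.100; u2·a0=0.5900·22.234=13.118; a1+…+a4=10.684 < 13.118 ≤ a1+…+a5=22.234 → R5 fires; D=2 X=8 Q=11
Draw 3: a1=6.832, a2=4.000, a3=0.918, a4=0.288, a5=14.520, a0=26.558; τ=−ln(0.6156)/26.558=0.018 → t=0.118; u2·a0=0.6955·26.558=18.471; a1+…+a4=12.038 < 18.471 ≤ a1+…+a5=26.558 → R5 fires; D=2 X=9 Q=12
Draw 4: a1=7.686, a2=4.500, a3=0.918, a4=0.288, a5=17.820, a0=31.212; τ=−ln(0.4358)/31.212=0.027 → t=0.145; u2·a0=0.0026·31.212=0.081 ≤ a1=7.686 → R1 fires; D=1 X=8 Q=14
Draw 5: a1=3.416, a2=2.000, a3=0.459, a4=0.144, a5=18.480, a0=24.499; τ=−ln(0.0007)/24.499=0.297 → t=0.441; u2·a0=0.1027·24.499=2.516 ≤ a1=3.416 → R1 fires; D=0 X=7 Q=16
Draw 6: a1=0.000, a2=0.000, a3=0.000, a4=0.000, a5=18.480, a0=18.480; τ=−ln(0.9920)/18.480=0.000 → t=0.442; u2·a0=0.9550·18.480=17.648; a1+…+a4=0.000 < 17.648 ≤ a1+…+a5=18.480 → R5 fires; D=0 X=8 Q=17
Draw 7: a1=0.000, a2=0.000, a3=0.000, a4=0.000, a5=22.440, a0=22.440; τ=−ln(0.1925)/22.440=0.073 → t=0.515 > T=0.49: stop.
Read off D at T=0.49: 0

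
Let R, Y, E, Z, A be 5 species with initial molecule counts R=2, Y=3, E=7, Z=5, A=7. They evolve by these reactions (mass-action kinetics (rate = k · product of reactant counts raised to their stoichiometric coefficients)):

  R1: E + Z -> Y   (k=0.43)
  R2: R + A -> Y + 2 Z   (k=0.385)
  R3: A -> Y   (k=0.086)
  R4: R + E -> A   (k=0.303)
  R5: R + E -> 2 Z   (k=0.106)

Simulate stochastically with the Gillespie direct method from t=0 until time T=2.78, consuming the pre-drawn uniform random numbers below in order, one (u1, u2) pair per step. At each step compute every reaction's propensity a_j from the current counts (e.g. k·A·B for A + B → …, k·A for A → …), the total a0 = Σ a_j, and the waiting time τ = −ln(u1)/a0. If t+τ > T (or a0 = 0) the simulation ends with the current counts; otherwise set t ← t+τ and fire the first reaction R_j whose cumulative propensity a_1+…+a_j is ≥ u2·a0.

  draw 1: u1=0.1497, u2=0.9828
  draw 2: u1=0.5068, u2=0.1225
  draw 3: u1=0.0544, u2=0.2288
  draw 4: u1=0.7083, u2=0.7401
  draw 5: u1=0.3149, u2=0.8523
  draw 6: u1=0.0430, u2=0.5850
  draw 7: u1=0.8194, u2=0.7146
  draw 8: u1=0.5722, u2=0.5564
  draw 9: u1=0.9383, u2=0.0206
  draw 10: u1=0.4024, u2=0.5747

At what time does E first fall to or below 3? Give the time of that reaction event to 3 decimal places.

t=0.000: R=2 Y=3 E=7 Z=5 A=7
Draw 1: a1=15.050, a2=5.390, a3=0.602, a4=4.242, a5=1.484, a0=26.768; τ=−ln(0.1497)/26.768=0.071 → t=0.071; u2·a0=0.9828·26.768=26.308; a1+…+a4=25.284 < 26.308 ≤ a1+…+a5=26.768 → R5 fires; R=1 Y=3 E=6 Z=7 A=7
Draw 2: a1=18.060, a2=2.695, a3=0.602, a4=1.818, a5=0.636, a0=23.811; τ=−ln(0.5068)/23.811=0.029 → t=0.099; u2·a0=0.1225·23.811=2.917 ≤ a1=18.060 → R1 fires; R=1 Y=4 E=5 Z=6 A=7
Draw 3: a1=12.900, a2=2.695, a3=0.602, a4=1.515, a5=0.530, a0=18.242; τ=−ln(0.0544)/18.242=0.160 → t=0.259; u2·a0=0.2288·18.242=4.174 ≤ a1=12.900 → R1 fires; R=1 Y=5 E=4 Z=5 A=7
Draw 4: a1=8.600, a2=2.695, a3=0.602, a4=1.212, a5=0.424, a0=13.533; τ=−ln(0.7083)/13.533=0.025 → t=0.285; u2·a0=0.7401·13.533=10.016; a1=8.600 < 10.016 ≤ a1+a2=11.295 → R2 fires; R=0 Y=6 E=4 Z=7 A=6
Draw 5: a1=12.040, a2=0.000, a3=0.516, a4=0.000, a5=0.000, a0=12.556; τ=−ln(0.3149)/12.556=0.092 → t=0.377; u2·a0=0.8523·12.556=10.701 ≤ a1=12.040 → R1 fires; R=0 Y=7 E=3 Z=6 A=6
Draw 6: a1=7.740, a2=0.000, a3=0.516, a4=0.000, a5=0.000, a0=8.256; τ=−ln(0.0430)/8.256=0.381 → t=0.758; u2·a0=0.5850·8.256=4.830 ≤ a1=7.740 → R1 fires; R=0 Y=8 E=2 Z=5 A=6
Draw 7: a1=4.300, a2=0.000, a3=0.516, a4=0.000, a5=0.000, a0=4.816; τ=−ln(0.8194)/4.816=0.041 → t=0.799; u2·a0=0.7146·4.816=3.442 ≤ a1=4.300 → R1 fires; R=0 Y=9 E=1 Z=4 A=6
Draw 8: a1=1.720, a2=0.000, a3=0.516, a4=0.000, a5=0.000, a0=2.236; τ=−ln(0.5722)/2.236=0.250 → t=1.049; u2·a0=0.5564·2.236=1.244 ≤ a1=1.720 → R1 fires; R=0 Y=10 E=0 Z=3 A=6
Draw 9: a1=0.000, a2=0.000, a3=0.516, a4=0.000, a5=0.000, a0=0.516; τ=−ln(0.9383)/0.516=0.123 → t=1.172; u2·a0=0.0206·0.516=0.011; a1+a2=0.000 < 0.011 ≤ a1+…+a3=0.516 → R3 fires; R=0 Y=11 E=0 Z=3 A=5
Draw 10: a1=0.000, a2=0.000, a3=0.430, a4=0.000, a5=0.000, a0=0.430; τ=−ln(0.4024)/0.430=2.117 → t=3.289 > T=2.78: stop.
E first becomes ≤ 3 when it reaches 3 at the event at t=0.377.

Threshold first reached at t = 0.377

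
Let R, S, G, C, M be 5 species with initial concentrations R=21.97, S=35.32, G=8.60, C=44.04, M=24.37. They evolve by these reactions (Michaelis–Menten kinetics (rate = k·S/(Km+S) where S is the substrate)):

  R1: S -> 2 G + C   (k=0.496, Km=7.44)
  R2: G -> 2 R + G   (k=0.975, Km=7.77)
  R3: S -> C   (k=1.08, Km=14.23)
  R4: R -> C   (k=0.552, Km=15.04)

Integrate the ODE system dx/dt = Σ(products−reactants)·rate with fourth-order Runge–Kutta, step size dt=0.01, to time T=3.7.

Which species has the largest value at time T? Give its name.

Dominant species at T: C

RK4 with dt=0.01: 370 steps to T=3.7. Trajectory (selected grid times):
t=0.00: R=21.97 S=35.32 G=8.60 C=44.04 M=24.37
t=0.41: R=22.26 S=34.84 G=8.94 C=44.66 M=24.37
t=0.82: R=22.56 S=34.36 G=9.27 C=45.27 M=24.37
t=1.23: R=22.86 S=33.88 G=9.60 C=45.89 M=24.37
t=1.64: R=23.17 S=33.40 G=9.94 C=46.50 M=24.37
t=2.06: R=23.49 S=32.91 G=10.28 C=47.13 M=24.37
t=2.47: R=23.81 S=32.44 G=10.61 C=47.75 M=24.37
t=2.88: R=24.13 S=31.97 G=10.94 C=48.36 M=24.37
t=3.29: R=24.46 S=31.49 G=11.27 C=48.97 M=24.37
t=3.70: R=24.80 S=31.03 G=11.60 C=49.58 M=24.37
At T=3.7: R=24.80 S=31.03 G=11.60 C=49.58 M=24.37; the largest is C.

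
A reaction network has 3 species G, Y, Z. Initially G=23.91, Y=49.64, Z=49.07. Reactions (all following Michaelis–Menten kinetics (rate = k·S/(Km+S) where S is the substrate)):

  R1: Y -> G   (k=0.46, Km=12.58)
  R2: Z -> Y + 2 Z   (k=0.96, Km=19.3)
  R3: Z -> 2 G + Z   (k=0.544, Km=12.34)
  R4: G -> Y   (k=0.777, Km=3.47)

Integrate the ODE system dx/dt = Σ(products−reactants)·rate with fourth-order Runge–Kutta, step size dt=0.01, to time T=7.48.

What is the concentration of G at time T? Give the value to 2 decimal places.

RK4 with dt=0.01: 748 steps to T=7.48. Trajectory (selected grid times):
t=0.00: G=23.91 Y=49.64 Z=49.07
t=0.83: G=24.37 Y=50.47 Z=49.64
t=1.66: G=24.84 Y=51.31 Z=50.22
t=2.49: G=25.31 Y=52.14 Z=50.79
t=3.32: G=25.77 Y=52.98 Z=51.37
t=4.16: G=26.25 Y=53.83 Z=51.96
t=4.99: G=26.72 Y=54.67 Z=52.54
t=5.82: G=27.19 Y=55.52 Z=53.12
t=6.65: G=27.66 Y=56.36 Z=53.71
t=7.48: G=28.14 Y=57.21 Z=54.30
Read off G at T=7.48: 28.14

G at T = 28.14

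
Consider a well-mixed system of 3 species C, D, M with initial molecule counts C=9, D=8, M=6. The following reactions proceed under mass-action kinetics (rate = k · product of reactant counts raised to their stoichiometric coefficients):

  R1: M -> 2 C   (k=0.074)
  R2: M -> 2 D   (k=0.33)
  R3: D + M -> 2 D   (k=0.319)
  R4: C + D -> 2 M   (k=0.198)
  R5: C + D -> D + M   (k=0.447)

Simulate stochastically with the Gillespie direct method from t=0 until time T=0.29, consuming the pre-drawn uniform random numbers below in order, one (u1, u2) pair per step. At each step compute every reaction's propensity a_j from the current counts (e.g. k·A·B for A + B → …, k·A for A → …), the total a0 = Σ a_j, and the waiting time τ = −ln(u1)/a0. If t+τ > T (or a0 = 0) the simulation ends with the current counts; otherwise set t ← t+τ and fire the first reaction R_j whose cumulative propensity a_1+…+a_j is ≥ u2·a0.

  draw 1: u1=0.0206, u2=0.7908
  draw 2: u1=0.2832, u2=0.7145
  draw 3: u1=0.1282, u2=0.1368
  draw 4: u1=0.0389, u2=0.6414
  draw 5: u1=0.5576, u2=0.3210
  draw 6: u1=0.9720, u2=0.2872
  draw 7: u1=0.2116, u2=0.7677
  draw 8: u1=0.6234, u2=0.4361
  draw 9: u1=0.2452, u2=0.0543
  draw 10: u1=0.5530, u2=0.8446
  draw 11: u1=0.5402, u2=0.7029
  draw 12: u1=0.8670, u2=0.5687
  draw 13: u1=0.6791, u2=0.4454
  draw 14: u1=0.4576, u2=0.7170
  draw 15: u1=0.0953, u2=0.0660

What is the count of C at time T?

C at T = 1

t=0.000: C=9 D=8 M=6
Draw 1: a1=0.444, a2=1.980, a3=15.312, a4=14.256, a5=32.184, a0=64.176; τ=−ln(0.0206)/64.176=0.060 → t=0.060; u2·a0=0.7908·64.176=50.750; a1+…+a4=31.992 < 50.750 ≤ a1+…+a5=64.176 → R5 fires; C=8 D=8 M=7
Draw 2: a1=0.518, a2=2.310, a3=17.864, a4=12.672, a5=28.608, a0=61.972; τ=−ln(0.2832)/61.972=0.020 → t=0.081; u2·a0=0.7145·61.972=44.279; a1+…+a4=33.364 < 44.279 ≤ a1+…+a5=61.972 → R5 fires; C=7 D=8 M=8
Draw 3: a1=0.592, a2=2.640, a3=20.416, a4=11.088, a5=25.032, a0=59.768; τ=−ln(0.1282)/59.768=0.034 → t=0.115; u2·a0=0.1368·59.768=8.176; a1+a2=3.232 < 8.176 ≤ a1+…+a3=23.648 → R3 fires; C=7 D=9 M=7
Draw 4: a1=0.518, a2=2.310, a3=20.097, a4=12.474, a5=28.161, a0=63.560; τ=−ln(0.0389)/63.560=0.051 → t=0.166; u2·a0=0.6414·63.560=40.767; a1+…+a4=35.399 < 40.767 ≤ a1+…+a5=63.560 → R5 fires; C=6 D=9 M=8
Draw 5: a1=0.592, a2=2.640, a3=22.968, a4=10.692, a5=24.138, a0=61.030; τ=−ln(0.5576)/61.030=0.010 → t=0.176; u2·a0=0.3210·61.030=19.591; a1+a2=3.232 < 19.591 ≤ a1+…+a3=26.200 → R3 fires; C=6 D=10 M=7
Draw 6: a1=0.518, a2=2.310, a3=22.330, a4=11.880, a5=26.820, a0=63.858; τ=−ln(0.9720)/63.858=0.000 → t=0.176; u2·a0=0.2872·63.858=18.340; a1+a2=2.828 < 18.340 ≤ a1+…+a3=25.158 → R3 fires; C=6 D=11 M=6
Draw 7: a1=0.444, a2=1.980, a3=21.054, a4=13.068, a5=29.502, a0=66.048; τ=−ln(0.2116)/66.048=0.024 → t=0.200; u2·a0=0.7677·66.048=50.705; a1+…+a4=36.546 < 50.705 ≤ a1+…+a5=66.048 → R5 fires; C=5 D=11 M=7
Draw 8: a1=0.518, a2=2.310, a3=24.563, a4=10.890, a5=24.585, a0=62.866; τ=−ln(0.6234)/62.866=0.008 → t=0.207; u2·a0=0.4361·62.866=27.416; a1+…+a3=27.391 < 27.416 ≤ a1+…+a4=38.281 → R4 fires; C=4 D=10 M=9
Draw 9: a1=0.666, a2=2.970, a3=28.710, a4=7.920, a5=17.880, a0=58.146; τ=−ln(0.2452)/58.146=0.024 → t=0.232; u2·a0=0.0543·58.146=3.157; a1=0.666 < 3.157 ≤ a1+a2=3.636 → R2 fires; C=4 D=12 M=8
Draw 10: a1=0.592, a2=2.640, a3=30.624, a4=9.504, a5=21.456, a0=64.816; τ=−ln(0.5530)/64.816=0.009 → t=0.241; u2·a0=0.8446·64.816=54.744; a1+…+a4=43.360 < 54.744 ≤ a1+…+a5=64.816 → R5 fires; C=3 D=12 M=9
Draw 11: a1=0.666, a2=2.970, a3=34.452, a4=7.128, a5=16.092, a0=61.308; τ=−ln(0.5402)/61.308=0.010 → t=0.251; u2·a0=0.7029·61.308=43.093; a1+…+a3=38.088 < 43.093 ≤ a1+…+a4=45.216 → R4 fires; C=2 D=11 M=11
Draw 12: a1=0.814, a2=3.630, a3=38.599, a4=4.356, a5=9.834, a0=57.233; τ=−ln(0.8670)/57.233=0.002 → t=0.253; u2·a0=0.5687·57.233=32.548; a1+a2=4.444 < 32.548 ≤ a1+…+a3=43.043 → R3 fires; C=2 D=12 M=10
Draw 13: a1=0.740, a2=3.300, a3=38.280, a4=4.752, a5=10.728, a0=57.800; τ=−ln(0.6791)/57.800=0.007 → t=0.260; u2·a0=0.4454·57.800=25.744; a1+a2=4.040 < 25.744 ≤ a1+…+a3=42.320 → R3 fires; C=2 D=13 M=9
Draw 14: a1=0.666, a2=2.970, a3=37.323, a4=5.148, a5=11.622, a0=57.729; τ=−ln(0.4576)/57.729=0.014 → t=0.273; u2·a0=0.7170·57.729=41.392; a1+…+a3=40.959 < 41.392 ≤ a1+…+a4=46.107 → R4 fires; C=1 D=12 M=11
Draw 15: a1=0.814, a2=3.630, a3=42.108, a4=2.376, a5=5.364, a0=54.292; τ=−ln(0.0953)/54.292=0.043 → t=0.317 > T=0.29: stop.
Read off C at T=0.29: 1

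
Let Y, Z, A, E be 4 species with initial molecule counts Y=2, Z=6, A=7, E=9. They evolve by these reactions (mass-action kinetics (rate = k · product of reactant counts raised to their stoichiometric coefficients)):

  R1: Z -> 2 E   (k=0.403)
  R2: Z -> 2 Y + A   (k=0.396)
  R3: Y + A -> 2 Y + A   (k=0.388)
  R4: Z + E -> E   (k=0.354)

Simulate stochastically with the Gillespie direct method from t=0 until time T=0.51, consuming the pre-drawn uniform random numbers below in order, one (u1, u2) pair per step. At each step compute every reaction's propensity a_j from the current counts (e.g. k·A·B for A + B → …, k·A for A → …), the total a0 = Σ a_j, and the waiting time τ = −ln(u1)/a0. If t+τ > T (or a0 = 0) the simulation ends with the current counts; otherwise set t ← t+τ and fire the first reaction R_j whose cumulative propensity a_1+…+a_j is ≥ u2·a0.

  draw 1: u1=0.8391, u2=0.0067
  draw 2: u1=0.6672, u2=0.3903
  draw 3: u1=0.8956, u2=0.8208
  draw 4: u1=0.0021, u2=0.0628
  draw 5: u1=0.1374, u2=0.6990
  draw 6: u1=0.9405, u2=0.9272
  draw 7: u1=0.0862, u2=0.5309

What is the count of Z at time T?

t=0.000: Y=2 Z=6 A=7 E=9
Draw 1: a1=2.418, a2=2.376, a3=5.432, a4=19.116, a0=29.342; τ=−ln(0.8391)/29.342=0.006 → t=0.006; u2·a0=0.0067·29.342=0.197 ≤ a1=2.418 → R1 fires; Y=2 Z=5 A=7 E=11
Draw 2: a1=2.015, a2=1.980, a3=5.432, a4=19.470, a0=28.897; τ=−ln(0.6672)/28.897=0.014 → t=0.020; u2·a0=0.3903·28.897=11.278; a1+…+a3=9.427 < 11.278 ≤ a1+…+a4=28.897 → R4 fires; Y=2 Z=4 A=7 E=11
Draw 3: a1=1.612, a2=1.584, a3=5.432, a4=15.576, a0=24.204; τ=−ln(0.8956)/24.204=0.005 → t=0.025; u2·a0=0.8208·24.204=19.867; a1+…+a3=8.628 < 19.867 ≤ a1+…+a4=24.204 → R4 fires; Y=2 Z=3 A=7 E=11
Draw 4: a1=1.209, a2=1.188, a3=5.432, a4=11.682, a0=19.511; τ=−ln(0.0021)/19.511=0.316 → t=0.341; u2·a0=0.0628·19.511=1.225; a1=1.209 < 1.225 ≤ a1+a2=2.397 → R2 fires; Y=4 Z=2 A=8 E=11
Draw 5: a1=0.806, a2=0.792, a3=12.416, a4=7.788, a0=21.802; τ=−ln(0.1374)/21.802=0.091 → t=0.432; u2·a0=0.6990·21.802=15.240; a1+…+a3=14.014 < 15.240 ≤ a1+…+a4=21.802 → R4 fires; Y=4 Z=1 A=8 E=11
Draw 6: a1=0.403, a2=0.396, a3=12.416, a4=3.894, a0=17.109; τ=−ln(0.9405)/17.109=0.004 → t=0.435; u2·a0=0.9272·17.109=15.863; a1+…+a3=13.215 < 15.863 ≤ a1+…+a4=17.109 → R4 fires; Y=4 Z=0 A=8 E=11
Draw 7: a1=0.000, a2=0.000, a3=12.416, a4=0.000, a0=12.416; τ=−ln(0.0862)/12.416=0.197 → t=0.633 > T=0.51: stop.
Read off Z at T=0.51: 0

Z at T = 0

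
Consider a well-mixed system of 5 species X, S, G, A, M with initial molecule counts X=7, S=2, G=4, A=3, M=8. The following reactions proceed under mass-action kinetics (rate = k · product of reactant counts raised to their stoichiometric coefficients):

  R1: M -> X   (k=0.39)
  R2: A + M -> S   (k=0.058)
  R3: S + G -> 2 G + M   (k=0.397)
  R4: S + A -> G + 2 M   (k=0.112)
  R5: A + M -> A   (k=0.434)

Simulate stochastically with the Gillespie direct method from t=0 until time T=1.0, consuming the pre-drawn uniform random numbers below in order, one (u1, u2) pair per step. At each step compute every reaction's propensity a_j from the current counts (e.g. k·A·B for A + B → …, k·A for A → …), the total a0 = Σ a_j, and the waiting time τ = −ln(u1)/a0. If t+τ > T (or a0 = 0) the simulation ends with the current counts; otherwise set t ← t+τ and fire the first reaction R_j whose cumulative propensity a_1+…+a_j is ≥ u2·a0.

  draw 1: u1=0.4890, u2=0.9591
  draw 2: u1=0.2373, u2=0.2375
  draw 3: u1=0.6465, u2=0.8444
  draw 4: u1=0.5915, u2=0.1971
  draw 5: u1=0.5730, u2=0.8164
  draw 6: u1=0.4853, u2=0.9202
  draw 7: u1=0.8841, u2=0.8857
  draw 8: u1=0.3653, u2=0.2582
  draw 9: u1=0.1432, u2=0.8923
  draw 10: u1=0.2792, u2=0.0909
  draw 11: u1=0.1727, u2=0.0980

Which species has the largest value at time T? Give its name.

Dominant species at T: X

t=0.000: X=7 S=2 G=4 A=3 M=8
Draw 1: a1=3.120, a2=1.392, a3=3.176, a4=0.672, a5=10.416, a0=18.776; τ=−ln(0.4890)/18.776=0.038 → t=0.038; u2·a0=0.9591·18.776=18.008; a1+…+a4=8.360 < 18.008 ≤ a1+…+a5=18.776 → R5 fires; X=7 S=2 G=4 A=3 M=7
Draw 2: a1=2.730, a2=1.218, a3=3.176, a4=0.672, a5=9.114, a0=16.910; τ=−ln(0.2373)/16.910=0.085 → t=0.123; u2·a0=0.2375·16.910=4.016; a1+a2=3.948 < 4.016 ≤ a1+…+a3=7.124 → R3 fires; X=7 S=1 G=5 A=3 M=8
Draw 3: a1=3.120, a2=1.392, a3=1.985, a4=0.336, a5=10.416, a0=17.249; τ=−ln(0.6465)/17.249=0.025 → t=0.148; u2·a0=0.8444·17.249=14.565; a1+…+a4=6.833 < 14.565 ≤ a1+…+a5=17.249 → R5 fires; X=7 S=1 G=5 A=3 M=7
Draw 4: a1=2.730, a2=1.218, a3=1.985, a4=0.336, a5=9.114, a0=15.383; τ=−ln(0.5915)/15.383=0.034 → t=0.183; u2·a0=0.1971·15.383=3.032; a1=2.730 < 3.032 ≤ a1+a2=3.948 → R2 fires; X=7 S=2 G=5 A=2 M=6
Draw 5: a1=2.340, a2=0.696, a3=3.970, a4=0.448, a5=5.208, a0=12.662; τ=−ln(0.5730)/12.662=0.044 → t=0.227; u2·a0=0.8164·12.662=10.337; a1+…+a4=7.454 < 10.337 ≤ a1+…+a5=12.662 → R5 fires; X=7 S=2 G=5 A=2 M=5
Draw 6: a1=1.950, a2=0.580, a3=3.970, a4=0.448, a5=4.340, a0=11.288; τ=−ln(0.4853)/11.288=0.064 → t=0.291; u2·a0=0.9202·11.288=10.387; a1+…+a4=6.948 < 10.387 ≤ a1+…+a5=11.288 → R5 fires; X=7 S=2 G=5 A=2 M=4
Draw 7: a1=1.560, a2=0.464, a3=3.970, a4=0.448, a5=3.472, a0=9.914; τ=−ln(0.8841)/9.914=0.012 → t=0.303; u2·a0=0.8857·9.914=8.781; a1+…+a4=6.442 < 8.781 ≤ a1+…+a5=9.914 → R5 fires; X=7 S=2 G=5 A=2 M=3
Draw 8: a1=1.170, a2=0.348, a3=3.970, a4=0.448, a5=2.604, a0=8.540; τ=−ln(0.3653)/8.540=0.118 → t=0.421; u2·a0=0.2582·8.540=2.205; a1+a2=1.518 < 2.205 ≤ a1+…+a3=5.488 → R3 fires; X=7 S=1 G=6 A=2 M=4
Draw 9: a1=1.560, a2=0.464, a3=2.382, a4=0.224, a5=3.472, a0=8.102; τ=−ln(0.1432)/8.102=0.240 → t=0.661; u2·a0=0.8923·8.102=7.229; a1+…+a4=4.630 < 7.229 ≤ a1+…+a5=8.102 → R5 fires; X=7 S=1 G=6 A=2 M=3
Draw 10: a1=1.170, a2=0.348, a3=2.382, a4=0.224, a5=2.604, a0=6.728; τ=−ln(0.2792)/6.728=0.190 → t=0.850; u2·a0=0.0909·6.728=0.612 ≤ a1=1.170 → R1 fires; X=8 S=1 G=6 A=2 M=2
Draw 11: a1=0.780, a2=0.232, a3=2.382, a4=0.224, a5=1.736, a0=5.354; τ=−ln(0.1727)/5.354=0.328 → t=1.178 > T=1.0: stop.
At T=1.0: X=8 S=1 G=6 A=2 M=2; the largest is X.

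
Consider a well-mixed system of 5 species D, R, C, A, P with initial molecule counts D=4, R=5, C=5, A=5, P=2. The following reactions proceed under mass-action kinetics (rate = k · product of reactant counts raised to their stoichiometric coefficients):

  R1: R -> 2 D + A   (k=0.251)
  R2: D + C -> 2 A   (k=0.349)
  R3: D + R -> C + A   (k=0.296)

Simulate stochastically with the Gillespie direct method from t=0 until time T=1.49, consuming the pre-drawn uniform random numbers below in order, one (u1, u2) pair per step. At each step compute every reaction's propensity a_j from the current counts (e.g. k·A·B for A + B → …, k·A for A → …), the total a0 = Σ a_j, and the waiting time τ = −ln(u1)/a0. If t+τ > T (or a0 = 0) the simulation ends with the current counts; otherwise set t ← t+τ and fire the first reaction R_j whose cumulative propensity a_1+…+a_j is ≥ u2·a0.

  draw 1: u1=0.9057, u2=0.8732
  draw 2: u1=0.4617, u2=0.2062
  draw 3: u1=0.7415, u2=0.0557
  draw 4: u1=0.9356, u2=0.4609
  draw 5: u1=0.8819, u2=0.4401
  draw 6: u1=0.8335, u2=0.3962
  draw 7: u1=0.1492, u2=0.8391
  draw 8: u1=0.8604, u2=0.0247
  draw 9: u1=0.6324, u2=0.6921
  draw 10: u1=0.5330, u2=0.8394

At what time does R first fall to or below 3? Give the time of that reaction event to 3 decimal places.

t=0.000: D=4 R=5 C=5 A=5 P=2
Draw 1: a1=1.255, a2=6.980, a3=5.920, a0=14.155; τ=−ln(0.9057)/14.155=0.007 → t=0.007; u2·a0=0.8732·14.155=12.360; a1+a2=8.235 < 12.360 ≤ a1+…+a3=14.155 → R3 fires; D=3 R=4 C=6 A=6 P=2
Draw 2: a1=1.004, a2=6.282, a3=3.552, a0=10.838; τ=−ln(0.4617)/10.838=0.071 → t=0.078; u2·a0=0.2062·10.838=2.235; a1=1.004 < 2.235 ≤ a1+a2=7.286 → R2 fires; D=2 R=4 C=5 A=8 P=2
Draw 3: a1=1.004, a2=3.490, a3=2.368, a0=6.862; τ=−ln(0.7415)/6.862=0.044 → t=0.122; u2·a0=0.0557·6.862=0.382 ≤ a1=1.004 → R1 fires; D=4 R=3 C=5 A=9 P=2
Draw 4: a1=0.753, a2=6.980, a3=3.552, a0=11.285; τ=−ln(0.9356)/11.285=0.006 → t=0.128; u2·a0=0.4609·11.285=5.201; a1=0.753 < 5.201 ≤ a1+a2=7.733 → R2 fires; D=3 R=3 C=4 A=11 P=2
Draw 5: a1=0.753, a2=4.188, a3=2.664, a0=7.605; τ=−ln(0.8819)/7.605=0.017 → t=0.144; u2·a0=0.4401·7.605=3.347; a1=0.753 < 3.347 ≤ a1+a2=4.941 → R2 fires; D=2 R=3 C=3 A=13 P=2
Draw 6: a1=0.753, a2=2.094, a3=1.776, a0=4.623; τ=−ln(0.8335)/4.623=0.039 → t=0.184; u2·a0=0.3962·4.623=1.832; a1=0.753 < 1.832 ≤ a1+a2=2.847 → R2 fires; D=1 R=3 C=2 A=15 P=2
Draw 7: a1=0.753, a2=0.698, a3=0.888, a0=2.339; τ=−ln(0.1492)/2.339=0.813 → t=0.997; u2·a0=0.8391·2.339=1.963; a1+a2=1.451 < 1.963 ≤ a1+…+a3=2.339 → R3 fires; D=0 R=2 C=3 A=16 P=2
Draw 8: a1=0.502, a2=0.000, a3=0.000, a0=0.502; τ=−ln(0.8604)/0.502=0.300 → t=1.297; u2·a0=0.0247·0.502=0.012 ≤ a1=0.502 → R1 fires; D=2 R=1 C=3 A=17 P=2
Draw 9: a1=0.251, a2=2.094, a3=0.592, a0=2.937; τ=−ln(0.6324)/2.937=0.156 → t=1.453; u2·a0=0.6921·2.937=2.033; a1=0.251 < 2.033 ≤ a1+a2=2.345 → R2 fires; D=1 R=1 C=2 A=19 P=2
Draw 10: a1=0.251, a2=0.698, a3=0.296, a0=1.245; τ=−ln(0.5330)/1.245=0.505 → t=1.958 > T=1.49: stop.
R first becomes ≤ 3 when it reaches 3 at the event at t=0.122.

Threshold first reached at t = 0.122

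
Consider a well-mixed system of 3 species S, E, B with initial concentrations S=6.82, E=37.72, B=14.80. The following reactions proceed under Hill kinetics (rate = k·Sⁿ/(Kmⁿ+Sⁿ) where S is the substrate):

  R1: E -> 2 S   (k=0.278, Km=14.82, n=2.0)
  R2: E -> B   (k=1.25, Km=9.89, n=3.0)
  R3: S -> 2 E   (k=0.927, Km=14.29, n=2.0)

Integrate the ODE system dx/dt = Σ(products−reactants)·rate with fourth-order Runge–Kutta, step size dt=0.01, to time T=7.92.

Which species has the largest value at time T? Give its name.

Dominant species at T: E

RK4 with dt=0.01: 792 steps to T=7.92. Trajectory (selected grid times):
t=0.00: S=6.82 E=37.72 B=14.80
t=0.88: S=7.09 E=36.74 B=15.88
t=1.76: S=7.34 E=35.79 B=16.96
t=2.64: S=7.58 E=34.85 B=18.03
t=3.52: S=7.81 E=33.94 B=19.11
t=4.40: S=8.03 E=33.04 B=20.18
t=5.28: S=8.23 E=32.17 B=21.25
t=6.16: S=8.43 E=31.31 B=22.32
t=7.04: S=8.61 E=30.48 B=23.38
t=7.92: S=8.79 E=29.66 B=24.45
At T=7.92: S=8.79 E=29.66 B=24.45; the largest is E.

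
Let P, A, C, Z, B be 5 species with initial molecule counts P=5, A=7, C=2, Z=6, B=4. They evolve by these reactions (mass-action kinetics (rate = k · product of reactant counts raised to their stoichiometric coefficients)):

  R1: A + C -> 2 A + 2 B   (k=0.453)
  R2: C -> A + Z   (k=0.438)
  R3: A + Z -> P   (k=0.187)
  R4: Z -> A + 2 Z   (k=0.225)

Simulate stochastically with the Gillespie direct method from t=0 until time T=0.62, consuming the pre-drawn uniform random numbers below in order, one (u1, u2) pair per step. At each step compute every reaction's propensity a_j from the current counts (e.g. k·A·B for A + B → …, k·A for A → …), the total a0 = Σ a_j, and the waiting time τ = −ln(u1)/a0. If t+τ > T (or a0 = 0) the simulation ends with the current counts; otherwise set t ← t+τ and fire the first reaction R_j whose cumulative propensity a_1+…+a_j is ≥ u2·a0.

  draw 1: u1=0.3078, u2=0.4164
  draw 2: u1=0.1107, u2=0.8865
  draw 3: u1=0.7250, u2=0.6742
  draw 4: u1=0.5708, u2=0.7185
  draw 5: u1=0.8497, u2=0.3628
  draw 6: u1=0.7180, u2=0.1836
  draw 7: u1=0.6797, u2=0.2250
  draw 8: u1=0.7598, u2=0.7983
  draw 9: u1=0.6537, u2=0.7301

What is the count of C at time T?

t=0.000: P=5 A=7 C=2 Z=6 B=4
Draw 1: a1=6.342, a2=0.876, a3=7.854, a4=1.350, a0=16.422; τ=−ln(0.3078)/16.422=0.072 → t=0.072; u2·a0=0.4164·16.422=6.838; a1=6.342 < 6.838 ≤ a1+a2=7.218 → R2 fires; P=5 A=8 C=1 Z=7 B=4
Draw 2: a1=3.624, a2=0.438, a3=10.472, a4=1.575, a0=16.109; τ=−ln(0.1107)/16.109=0.137 → t=0.208; u2·a0=0.8865·16.109=14.281; a1+a2=4.062 < 14.281 ≤ a1+…+a3=14.534 → R3 fires; P=6 A=7 C=1 Z=6 B=4
Draw 3: a1=3.171, a2=0.438, a3=7.854, a4=1.350, a0=12.813; τ=−ln(0.7250)/12.813=0.025 → t=0.233; u2·a0=0.6742·12.813=8.639; a1+a2=3.609 < 8.639 ≤ a1+…+a3=11.463 → R3 fires; P=7 A=6 C=1 Z=5 B=4
Draw 4: a1=2.718, a2=0.438, a3=5.610, a4=1.125, a0=9.891; τ=−ln(0.5708)/9.891=0.057 → t=0.290; u2·a0=0.7185·9.891=7.107; a1+a2=3.156 < 7.107 ≤ a1+…+a3=8.766 → R3 fires; P=8 A=5 C=1 Z=4 B=4
Draw 5: a1=2.265, a2=0.438, a3=3.740, a4=0.900, a0=7.343; τ=−ln(0.8497)/7.343=0.022 → t=0.312; u2·a0=0.3628·7.343=2.664; a1=2.265 < 2.664 ≤ a1+a2=2.703 → R2 fires; P=8 A=6 C=0 Z=5 B=4
Draw 6: a1=0.000, a2=0.000, a3=5.610, a4=1.125, a0=6.735; τ=−ln(0.7180)/6.735=0.049 → t=0.362; u2·a0=0.1836·6.735=1.237; a1+a2=0.000 < 1.237 ≤ a1+…+a3=5.610 → R3 fires; P=9 A=5 C=0 Z=4 B=4
Draw 7: a1=0.000, a2=0.000, a3=3.740, a4=0.900, a0=4.640; τ=−ln(0.6797)/4.640=0.083 → t=0.445; u2·a0=0.2250·4.640=1.044; a1+a2=0.000 < 1.044 ≤ a1+…+a3=3.740 → R3 fires; P=10 A=4 C=0 Z=3 B=4
Draw 8: a1=0.000, a2=0.000, a3=2.244, a4=0.675, a0=2.919; τ=−ln(0.7598)/2.919=0.094 → t=0.539; u2·a0=0.7983·2.919=2.330; a1+…+a3=2.244 < 2.330 ≤ a1+…+a4=2.919 → R4 fires; P=10 A=5 C=0 Z=4 B=4
Draw 9: a1=0.000, a2=0.000, a3=3.740, a4=0.900, a0=4.640; τ=−ln(0.6537)/4.640=0.092 → t=0.630 > T=0.62: stop.
Read off C at T=0.62: 0

C at T = 0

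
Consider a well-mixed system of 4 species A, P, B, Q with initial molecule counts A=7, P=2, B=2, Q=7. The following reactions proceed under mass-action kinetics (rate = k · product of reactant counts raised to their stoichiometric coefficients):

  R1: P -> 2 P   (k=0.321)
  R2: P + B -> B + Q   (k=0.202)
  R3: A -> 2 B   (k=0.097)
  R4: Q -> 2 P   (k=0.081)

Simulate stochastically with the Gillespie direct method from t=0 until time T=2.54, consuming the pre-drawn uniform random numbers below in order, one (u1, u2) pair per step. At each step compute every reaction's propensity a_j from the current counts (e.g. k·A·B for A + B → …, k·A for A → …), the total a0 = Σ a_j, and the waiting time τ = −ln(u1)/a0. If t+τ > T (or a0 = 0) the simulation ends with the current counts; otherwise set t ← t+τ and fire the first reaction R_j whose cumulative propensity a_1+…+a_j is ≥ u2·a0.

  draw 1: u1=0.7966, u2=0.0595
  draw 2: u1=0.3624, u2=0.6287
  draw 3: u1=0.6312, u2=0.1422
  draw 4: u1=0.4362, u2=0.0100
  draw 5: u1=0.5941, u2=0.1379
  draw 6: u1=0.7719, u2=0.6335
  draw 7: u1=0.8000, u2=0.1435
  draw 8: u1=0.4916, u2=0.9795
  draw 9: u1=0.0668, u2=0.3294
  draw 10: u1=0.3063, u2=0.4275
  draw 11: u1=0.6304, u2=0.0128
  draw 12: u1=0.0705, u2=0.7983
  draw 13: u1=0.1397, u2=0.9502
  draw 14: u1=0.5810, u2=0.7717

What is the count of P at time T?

t=0.000: A=7 P=2 B=2 Q=7
Draw 1: a1=0.642, a2=0.808, a3=0.679, a4=0.567, a0=2.696; τ=−ln(0.7966)/2.696=0.084 → t=0.084; u2·a0=0.0595·2.696=0.160 ≤ a1=0.642 → R1 fires; A=7 P=3 B=2 Q=7
Draw 2: a1=0.963, a2=1.212, a3=0.679, a4=0.567, a0=3.421; τ=−ln(0.3624)/3.421=0.297 → t=0.381; u2·a0=0.6287·3.421=2.151; a1=0.963 < 2.151 ≤ a1+a2=2.175 → R2 fires; A=7 P=2 B=2 Q=8
Draw 3: a1=0.642, a2=0.808, a3=0.679, a4=0.648, a0=2.777; τ=−ln(0.6312)/2.777=0.166 → t=0.547; u2·a0=0.1422·2.777=0.395 ≤ a1=0.642 → R1 fires; A=7 P=3 B=2 Q=8
Draw 4: a1=0.963, a2=1.212, a3=0.679, a4=0.648, a0=3.502; τ=−ln(0.4362)/3.502=0.237 → t=0.784; u2·a0=0.0100·3.502=0.035 ≤ a1=0.963 → R1 fires; A=7 P=4 B=2 Q=8
Draw 5: a1=1.284, a2=1.616, a3=0.679, a4=0.648, a0=4.227; τ=−ln(0.5941)/4.227=0.123 → t=0.907; u2·a0=0.1379·4.227=0.583 ≤ a1=1.284 → R1 fires; A=7 P=5 B=2 Q=8
Draw 6: a1=1.605, a2=2.020, a3=0.679, a4=0.648, a0=4.952; τ=−ln(0.7719)/4.952=0.052 → t=0.959; u2·a0=0.6335·4.952=3.137; a1=1.605 < 3.137 ≤ a1+a2=3.625 → R2 fires; A=7 P=4 B=2 Q=9
Draw 7: a1=1.284, a2=1.616, a3=0.679, a4=0.729, a0=4.308; τ=−ln(0.8000)/4.308=0.052 → t=1.011; u2·a0=0.1435·4.308=0.618 ≤ a1=1.284 → R1 fires; A=7 P=5 B=2 Q=9
Draw 8: a1=1.605, a2=2.020, a3=0.679, a4=0.729, a0=5.033; τ=−ln(0.4916)/5.033=0.141 → t=1.152; u2·a0=0.9795·5.033=4.930; a1+…+a3=4.304 < 4.930 ≤ a1+…+a4=5.033 → R4 fires; A=7 P=7 B=2 Q=8
Draw 9: a1=2.247, a2=2.828, a3=0.679, a4=0.648, a0=6.402; τ=−ln(0.0668)/6.402=0.423 → t=1.575; u2·a0=0.3294·6.402=2.109 ≤ a1=2.247 → R1 fires; A=7 P=8 B=2 Q=8
Draw 10: a1=2.568, a2=3.232, a3=0.679, a4=0.648, a0=7.127; τ=−ln(0.3063)/7.127=0.166 → t=1.741; u2·a0=0.4275·7.127=3.047; a1=2.568 < 3.047 ≤ a1+a2=5.800 → R2 fires; A=7 P=7 B=2 Q=9
Draw 11: a1=2.247, a2=2.828, a3=0.679, a4=0.729, a0=6.483; τ=−ln(0.6304)/6.483=0.071 → t=1.812; u2·a0=0.0128·6.483=0.083 ≤ a1=2.247 → R1 fires; A=7 P=8 B=2 Q=9
Draw 12: a1=2.568, a2=3.232, a3=0.679, a4=0.729, a0=7.208; τ=−ln(0.0705)/7.208=0.368 → t=2.180; u2·a0=0.7983·7.208=5.754; a1=2.568 < 5.754 ≤ a1+a2=5.800 → R2 fires; A=7 P=7 B=2 Q=10
Draw 13: a1=2.247, a2=2.828, a3=0.679, a4=0.810, a0=6.564; τ=−ln(0.1397)/6.564=0.300 → t=2.480; u2·a0=0.9502·6.564=6.237; a1+…+a3=5.754 < 6.237 ≤ a1+…+a4=6.564 → R4 fires; A=7 P=9 B=2 Q=9
Draw 14: a1=2.889, a2=3.636, a3=0.679, a4=0.729, a0=7.933; τ=−ln(0.5810)/7.933=0.068 → t=2.548 > T=2.54: stop.
Read off P at T=2.54: 9

P at T = 9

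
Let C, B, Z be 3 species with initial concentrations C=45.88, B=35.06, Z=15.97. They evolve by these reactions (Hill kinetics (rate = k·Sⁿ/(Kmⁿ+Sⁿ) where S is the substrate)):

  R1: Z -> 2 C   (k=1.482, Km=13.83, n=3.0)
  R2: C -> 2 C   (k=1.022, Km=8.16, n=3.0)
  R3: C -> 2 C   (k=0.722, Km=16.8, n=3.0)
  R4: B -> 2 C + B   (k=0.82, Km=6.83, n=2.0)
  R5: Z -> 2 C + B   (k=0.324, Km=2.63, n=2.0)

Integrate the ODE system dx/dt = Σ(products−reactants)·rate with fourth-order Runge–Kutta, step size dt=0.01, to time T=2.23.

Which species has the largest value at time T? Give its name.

RK4 with dt=0.01: 223 steps to T=2.23. Trajectory (selected grid times):
t=0.00: C=45.88 B=35.06 Z=15.97
t=0.25: C=47.30 B=35.14 Z=15.67
t=0.50: C=48.72 B=35.22 Z=15.37
t=0.74: C=50.07 B=35.29 Z=15.09
t=0.99: C=51.46 B=35.37 Z=14.81
t=1.24: C=52.84 B=35.45 Z=14.53
t=1.49: C=54.22 B=35.53 Z=14.25
t=1.73: C=55.53 B=35.60 Z=14.00
t=1.98: C=56.88 B=35.68 Z=13.73
t=2.23: C=58.23 B=35.76 Z=13.47
At T=2.23: C=58.23 B=35.76 Z=13.47; the largest is C.

Dominant species at T: C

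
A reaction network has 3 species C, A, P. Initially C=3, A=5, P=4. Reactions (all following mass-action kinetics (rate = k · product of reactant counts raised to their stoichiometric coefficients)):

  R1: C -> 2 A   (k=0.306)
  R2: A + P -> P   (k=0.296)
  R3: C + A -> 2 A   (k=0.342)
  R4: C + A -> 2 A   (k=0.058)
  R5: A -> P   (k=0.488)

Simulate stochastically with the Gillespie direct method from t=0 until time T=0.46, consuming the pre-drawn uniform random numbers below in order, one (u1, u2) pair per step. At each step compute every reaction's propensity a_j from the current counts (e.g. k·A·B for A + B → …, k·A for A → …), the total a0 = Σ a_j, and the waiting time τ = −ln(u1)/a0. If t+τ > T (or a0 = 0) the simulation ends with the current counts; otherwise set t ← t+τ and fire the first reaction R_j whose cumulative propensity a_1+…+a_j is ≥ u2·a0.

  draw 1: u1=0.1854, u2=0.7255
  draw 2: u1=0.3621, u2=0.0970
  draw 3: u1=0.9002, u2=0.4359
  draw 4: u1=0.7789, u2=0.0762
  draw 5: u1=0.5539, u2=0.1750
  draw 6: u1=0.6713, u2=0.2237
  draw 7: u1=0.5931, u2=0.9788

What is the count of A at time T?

t=0.000: C=3 A=5 P=4
Draw 1: a1=0.918, a2=5.920, a3=5.130, a4=0.870, a5=2.440, a0=15.278; τ=−ln(0.1854)/15.278=0.110 → t=0.110; u2·a0=0.7255·15.278=11.084; a1+a2=6.838 < 11.084 ≤ a1+…+a3=11.968 → R3 fires; C=2 A=6 P=4
Draw 2: a1=0.612, a2=7.104, a3=4.104, a4=0.696, a5=2.928, a0=15.444; τ=−ln(0.3621)/15.444=0.066 → t=0.176; u2·a0=0.0970·15.444=1.498; a1=0.612 < 1.498 ≤ a1+a2=7.716 → R2 fires; C=2 A=5 P=4
Draw 3: a1=0.612, a2=5.920, a3=3.420, a4=0.580, a5=2.440, a0=12.972; τ=−ln(0.9002)/12.972=0.008 → t=0.184; u2·a0=0.4359·12.972=5.654; a1=0.612 < 5.654 ≤ a1+a2=6.532 → R2 fires; C=2 A=4 P=4
Draw 4: a1=0.612, a2=4.736, a3=2.736, a4=0.464, a5=1.952, a0=10.500; τ=−ln(0.7789)/10.500=0.024 → t=0.208; u2·a0=0.0762·10.500=0.800; a1=0.612 < 0.800 ≤ a1+a2=5.348 → R2 fires; C=2 A=3 P=4
Draw 5: a1=0.612, a2=3.552, a3=2.052, a4=0.348, a5=1.464, a0=8.028; τ=−ln(0.5539)/8.028=0.074 → t=0.282; u2·a0=0.1750·8.028=1.405; a1=0.612 < 1.405 ≤ a1+a2=4.164 → R2 fires; C=2 A=2 P=4
Draw 6: a1=0.612, a2=2.368, a3=1.368, a4=0.232, a5=0.976, a0=5.556; τ=−ln(0.6713)/5.556=0.072 → t=0.353; u2·a0=0.2237·5.556=1.243; a1=0.612 < 1.243 ≤ a1+a2=2.980 → R2 fires; C=2 A=1 P=4
Draw 7: a1=0.612, a2=1.184, a3=0.684, a4=0.116, a5=0.488, a0=3.084; τ=−ln(0.5931)/3.084=0.169 → t=0.523 > T=0.46: stop.
Read off A at T=0.46: 1

A at T = 1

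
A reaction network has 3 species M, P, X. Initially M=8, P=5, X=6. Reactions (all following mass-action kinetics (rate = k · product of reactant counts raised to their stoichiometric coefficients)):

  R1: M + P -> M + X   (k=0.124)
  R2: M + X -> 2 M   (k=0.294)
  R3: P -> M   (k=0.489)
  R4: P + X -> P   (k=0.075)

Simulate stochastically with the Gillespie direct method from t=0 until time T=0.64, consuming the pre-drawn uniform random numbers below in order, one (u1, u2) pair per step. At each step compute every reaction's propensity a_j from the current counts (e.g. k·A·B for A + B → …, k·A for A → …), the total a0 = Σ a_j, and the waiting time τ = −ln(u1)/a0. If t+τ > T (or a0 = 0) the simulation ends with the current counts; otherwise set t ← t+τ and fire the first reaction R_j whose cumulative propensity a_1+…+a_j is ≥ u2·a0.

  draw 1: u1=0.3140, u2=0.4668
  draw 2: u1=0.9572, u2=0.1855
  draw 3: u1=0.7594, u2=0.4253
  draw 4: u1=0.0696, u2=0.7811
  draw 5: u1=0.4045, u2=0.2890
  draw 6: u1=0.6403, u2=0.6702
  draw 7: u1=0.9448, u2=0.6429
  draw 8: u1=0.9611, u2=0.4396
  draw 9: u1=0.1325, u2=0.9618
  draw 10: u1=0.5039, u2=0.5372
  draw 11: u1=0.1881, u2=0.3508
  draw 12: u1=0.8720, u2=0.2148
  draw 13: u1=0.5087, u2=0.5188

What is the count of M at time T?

M at T = 17

t=0.000: M=8 P=5 X=6
Draw 1: a1=4.960, a2=14.112, a3=2.445, a4=2.250, a0=23.767; τ=−ln(0.3140)/23.767=0.049 → t=0.049; u2·a0=0.4668·23.767=11.094; a1=4.960 < 11.094 ≤ a1+a2=19.072 → R2 fires; M=9 P=5 X=5
Draw 2: a1=5.580, a2=13.230, a3=2.445, a4=1.875, a0=23.130; τ=−ln(0.9572)/23.130=0.002 → t=0.051; u2·a0=0.1855·23.130=4.291 ≤ a1=5.580 → R1 fires; M=9 P=4 X=6
Draw 3: a1=4.464, a2=15.876, a3=1.956, a4=1.800, a0=24.096; τ=−ln(0.7594)/24.096=0.011 → t=0.062; u2·a0=0.4253·24.096=10.248; a1=4.464 < 10.248 ≤ a1+a2=20.340 → R2 fires; M=10 P=4 X=5
Draw 4: a1=4.960, a2=14.700, a3=1.956, a4=1.500, a0=23.116; τ=−ln(0.0696)/23.116=0.115 → t=0.177; u2·a0=0.7811·23.116=18.056; a1=4.960 < 18.056 ≤ a1+a2=19.660 → R2 fires; M=11 P=4 X=4
Draw 5: a1=5.456, a2=12.936, a3=1.956, a4=1.200, a0=21.548; τ=−ln(0.4045)/21.548=0.042 → t=0.219; u2·a0=0.2890·21.548=6.227; a1=5.456 < 6.227 ≤ a1+a2=18.392 → R2 fires; M=12 P=4 X=3
Draw 6: a1=5.952, a2=10.584, a3=1.956, a4=0.900, a0=19.392; τ=−ln(0.6403)/19.392=0.023 → t=0.242; u2·a0=0.6702·19.392=12.997; a1=5.952 < 12.997 ≤ a1+a2=16.536 → R2 fires; M=13 P=4 X=2
Draw 7: a1=6.448, a2=7.644, a3=1.956, a4=0.600, a0=16.648; τ=−ln(0.9448)/16.648=0.003 → t=0.246; u2·a0=0.6429·16.648=10.703; a1=6.448 < 10.703 ≤ a1+a2=14.092 → R2 fires; M=14 P=4 X=1
Draw 8: a1=6.944, a2=4.116, a3=1.956, a4=0.300, a0=13.316; τ=−ln(0.9611)/13.316=0.003 → t=0.249; u2·a0=0.4396·13.316=5.854 ≤ a1=6.944 → R1 fires; M=14 P=3 X=2
Draw 9: a1=5.208, a2=8.232, a3=1.467, a4=0.450, a0=15.357; τ=−ln(0.1325)/15.357=0.132 → t=0.380; u2·a0=0.9618·15.357=14.770; a1+a2=13.440 < 14.770 ≤ a1+…+a3=14.907 → R3 fires; M=15 P=2 X=2
Draw 10: a1=3.720, a2=8.820, a3=0.978, a4=0.300, a0=13.818; τ=−ln(0.5039)/13.818=0.050 → t=0.430; u2·a0=0.5372·13.818=7.423; a1=3.720 < 7.423 ≤ a1+a2=12.540 → R2 fires; M=16 P=2 X=1
Draw 11: a1=3.968, a2=4.704, a3=0.978, a4=0.150, a0=9.800; τ=−ln(0.1881)/9.800=0.170 → t=0.600; u2·a0=0.3508·9.800=3.438 ≤ a1=3.968 → R1 fires; M=16 P=1 X=2
Draw 12: a1=1.984, a2=9.408, a3=0.489, a4=0.150, a0=12.031; τ=−ln(0.8720)/12.031=0.011 → t=0.612; u2·a0=0.2148·12.031=2.584; a1=1.984 < 2.584 ≤ a1+a2=11.392 → R2 fires; M=17 P=1 X=1
Draw 13: a1=2.108, a2=4.998, a3=0.489, a4=0.075, a0=7.670; τ=−ln(0.5087)/7.670=0.088 → t=0.700 > T=0.64: stop.
Read off M at T=0.64: 17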